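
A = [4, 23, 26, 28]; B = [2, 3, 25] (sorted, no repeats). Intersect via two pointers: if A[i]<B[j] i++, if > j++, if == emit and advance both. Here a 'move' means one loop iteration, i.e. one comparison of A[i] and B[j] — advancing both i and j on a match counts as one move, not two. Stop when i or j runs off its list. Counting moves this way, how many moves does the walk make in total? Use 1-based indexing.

i=1 j=1: 4>2, j++
i=1 j=2: 4>3, j++
i=1 j=3: 4<25, i++
i=2 j=3: 23<25, i++
i=3 j=3: 26>25, j++

5 moves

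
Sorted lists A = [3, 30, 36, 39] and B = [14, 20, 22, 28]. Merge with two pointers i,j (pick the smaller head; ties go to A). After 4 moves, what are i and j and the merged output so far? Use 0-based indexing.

i=0 j=0: A[i]=3<=B[j]=14 take 3, i++
i=1 j=0: A[i]=30>B[j]=14 take 14, j++
i=1 j=1: A[i]=30>B[j]=20 take 20, j++
i=1 j=2: A[i]=30>B[j]=22 take 22, j++

i=1, j=3, merged so far=[3, 14, 20, 22]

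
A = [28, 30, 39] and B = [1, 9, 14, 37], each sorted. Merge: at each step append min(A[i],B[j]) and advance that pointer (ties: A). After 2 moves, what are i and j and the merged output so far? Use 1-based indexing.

[i=1,j=1] A[i]=28>B[j]=1 take 1 → j++
[i=1,j=2] A[i]=28>B[j]=9 take 9 → j++

i=1, j=3, merged so far=[1, 9]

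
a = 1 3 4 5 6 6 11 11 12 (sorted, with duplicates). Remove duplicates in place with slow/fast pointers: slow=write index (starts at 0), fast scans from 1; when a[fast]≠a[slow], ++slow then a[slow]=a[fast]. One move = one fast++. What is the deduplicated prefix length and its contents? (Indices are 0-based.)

length 7; prefix = [1, 3, 4, 5, 6, 11, 12]

slow=0 fast=1: a[fast]=3≠a[slow]=1 write a[1]=3, slow++,fast++
slow=1 fast=2: a[fast]=4≠a[slow]=3 write a[2]=4, slow++,fast++
slow=2 fast=3: a[fast]=5≠a[slow]=4 write a[3]=5, slow++,fast++
slow=3 fast=4: a[fast]=6≠a[slow]=5 write a[4]=6, slow++,fast++
slow=4 fast=5: a[fast]=6=a[slow] dup, fast++
slow=4 fast=6: a[fast]=11≠a[slow]=6 write a[5]=11, slow++,fast++
slow=5 fast=7: a[fast]=11=a[slow] dup, fast++
slow=5 fast=8: a[fast]=12≠a[slow]=11 write a[6]=12, slow++,fast++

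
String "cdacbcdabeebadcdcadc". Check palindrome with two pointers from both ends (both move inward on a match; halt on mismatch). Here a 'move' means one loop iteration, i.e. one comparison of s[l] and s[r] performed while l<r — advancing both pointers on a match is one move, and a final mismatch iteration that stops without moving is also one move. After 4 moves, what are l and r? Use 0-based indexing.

l=0 r=19: 'c'=='c', l++,r--
l=1 r=18: 'd'=='d', l++,r--
l=2 r=17: 'a'=='a', l++,r--
l=3 r=16: 'c'=='c', l++,r--

l=4, r=15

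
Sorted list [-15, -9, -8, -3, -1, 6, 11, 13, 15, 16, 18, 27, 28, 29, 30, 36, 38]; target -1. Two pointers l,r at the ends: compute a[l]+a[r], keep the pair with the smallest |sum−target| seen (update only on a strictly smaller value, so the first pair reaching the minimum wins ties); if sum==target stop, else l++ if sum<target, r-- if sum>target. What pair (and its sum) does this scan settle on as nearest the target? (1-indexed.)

pair (-15, 15) with sum 0 (|Δ|=1)

[1,17] -15+38=23 d=24 * → r--
[1,16] -15+36=21 d=22 * → r--
[1,15] -15+30=15 d=16 * → r--
[1,14] -15+29=14 d=15 * → r--
[1,13] -15+28=13 d=14 * → r--
[1,12] -15+27=12 d=13 * → r--
[1,11] -15+18=3 d=4 * → r--
[1,10] -15+16=1 d=2 * → r--
[1,9] -15+15=0 d=1 * → r--
[1,8] -15+13=-2 d=1 → l++
[2,8] -9+13=4 d=5 → r--
[2,7] -9+11=2 d=3 → r--
[2,6] -9+6=-3 d=2 → l++
[3,6] -8+6=-2 d=1 → l++
[4,6] -3+6=3 d=4 → r--
[4,5] -3+-1=-4 d=3 → l++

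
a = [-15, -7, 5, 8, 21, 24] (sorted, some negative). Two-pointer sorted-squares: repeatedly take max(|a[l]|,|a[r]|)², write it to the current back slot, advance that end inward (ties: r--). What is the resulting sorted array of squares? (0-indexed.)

l=0 r=5: |-15|<=|24| out[5]=576, r--
l=0 r=4: |-15|<=|21| out[4]=441, r--
l=0 r=3: |-15|>|8| out[3]=225, l++
l=1 r=3: |-7|<=|8| out[2]=64, r--
l=1 r=2: |-7|>|5| out[1]=49, l++
l=2 r=2: |5|<=|5| out[0]=25, r--

[25, 49, 64, 225, 441, 576]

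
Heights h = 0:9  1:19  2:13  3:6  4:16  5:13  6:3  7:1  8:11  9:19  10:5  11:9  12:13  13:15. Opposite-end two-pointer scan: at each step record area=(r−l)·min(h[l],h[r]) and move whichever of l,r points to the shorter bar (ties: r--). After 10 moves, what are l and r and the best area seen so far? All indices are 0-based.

[0,13] min(9,15)*13=117 best=117 * → l++
[1,13] min(19,15)*12=180 best=180 * → r--
[1,12] min(19,13)*11=143 best=180 → r--
[1,11] min(19,9)*10=90 best=180 → r--
[1,10] min(19,5)*9=45 best=180 → r--
[1,9] min(19,19)*8=152 best=180 → r--
[1,8] min(19,11)*7=77 best=180 → r--
[1,7] min(19,1)*6=6 best=180 → r--
[1,6] min(19,3)*5=15 best=180 → r--
[1,5] min(19,13)*4=52 best=180 → r--

l=1, r=4, best area=180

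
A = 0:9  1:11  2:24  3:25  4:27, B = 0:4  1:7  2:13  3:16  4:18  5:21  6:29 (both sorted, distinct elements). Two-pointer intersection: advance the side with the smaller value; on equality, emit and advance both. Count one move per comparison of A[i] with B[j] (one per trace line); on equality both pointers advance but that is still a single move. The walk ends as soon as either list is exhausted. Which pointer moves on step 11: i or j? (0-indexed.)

i=0 j=0: 9>4, j++
i=0 j=1: 9>7, j++
i=0 j=2: 9<13, i++
i=1 j=2: 11<13, i++
i=2 j=2: 24>13, j++
i=2 j=3: 24>16, j++
i=2 j=4: 24>18, j++
i=2 j=5: 24>21, j++
i=2 j=6: 24<29, i++
i=3 j=6: 25<29, i++
i=4 j=6: 27<29, i++

i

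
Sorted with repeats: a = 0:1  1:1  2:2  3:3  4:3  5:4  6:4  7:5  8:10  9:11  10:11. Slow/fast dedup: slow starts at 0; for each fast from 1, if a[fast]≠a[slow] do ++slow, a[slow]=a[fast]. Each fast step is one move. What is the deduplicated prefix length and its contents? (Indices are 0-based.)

(s=0,f=1) a[fast]=1=a[slow] dup → fast++
(s=0,f=2) a[fast]=2≠a[slow]=1 write a[1]=2 → slow++,fast++
(s=1,f=3) a[fast]=3≠a[slow]=2 write a[2]=3 → slow++,fast++
(s=2,f=4) a[fast]=3=a[slow] dup → fast++
(s=2,f=5) a[fast]=4≠a[slow]=3 write a[3]=4 → slow++,fast++
(s=3,f=6) a[fast]=4=a[slow] dup → fast++
(s=3,f=7) a[fast]=5≠a[slow]=4 write a[4]=5 → slow++,fast++
(s=4,f=8) a[fast]=10≠a[slow]=5 write a[5]=10 → slow++,fast++
(s=5,f=9) a[fast]=11≠a[slow]=10 write a[6]=11 → slow++,fast++
(s=6,f=10) a[fast]=11=a[slow] dup → fast++

length 7; prefix = [1, 2, 3, 4, 5, 10, 11]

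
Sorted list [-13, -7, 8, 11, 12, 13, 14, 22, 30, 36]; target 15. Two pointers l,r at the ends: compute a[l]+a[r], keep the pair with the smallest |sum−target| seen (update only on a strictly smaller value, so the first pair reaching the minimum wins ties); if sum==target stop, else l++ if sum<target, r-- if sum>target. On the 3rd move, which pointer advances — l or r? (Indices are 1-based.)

l=1 r=10: -13+36=23 d=8 *, r--
l=1 r=9: -13+30=17 d=2 *, r--
l=1 r=8: -13+22=9 d=6, l++

l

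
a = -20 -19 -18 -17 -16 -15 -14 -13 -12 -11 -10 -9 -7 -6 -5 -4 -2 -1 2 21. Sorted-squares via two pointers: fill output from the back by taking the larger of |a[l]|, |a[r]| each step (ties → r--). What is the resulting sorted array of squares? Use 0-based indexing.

l=0 r=19: |-20|<=|21| out[19]=441, r--
l=0 r=18: |-20|>|2| out[18]=400, l++
l=1 r=18: |-19|>|2| out[17]=361, l++
l=2 r=18: |-18|>|2| out[16]=324, l++
l=3 r=18: |-17|>|2| out[15]=289, l++
l=4 r=18: |-16|>|2| out[14]=256, l++
l=5 r=18: |-15|>|2| out[13]=225, l++
l=6 r=18: |-14|>|2| out[12]=196, l++
l=7 r=18: |-13|>|2| out[11]=169, l++
l=8 r=18: |-12|>|2| out[10]=144, l++
l=9 r=18: |-11|>|2| out[9]=121, l++
l=10 r=18: |-10|>|2| out[8]=100, l++
l=11 r=18: |-9|>|2| out[7]=81, l++
l=12 r=18: |-7|>|2| out[6]=49, l++
l=13 r=18: |-6|>|2| out[5]=36, l++
l=14 r=18: |-5|>|2| out[4]=25, l++
l=15 r=18: |-4|>|2| out[3]=16, l++
l=16 r=18: |-2|<=|2| out[2]=4, r--
l=16 r=17: |-2|>|-1| out[1]=4, l++
l=17 r=17: |-1|<=|-1| out[0]=1, r--

[1, 4, 4, 16, 25, 36, 49, 81, 100, 121, 144, 169, 196, 225, 256, 289, 324, 361, 400, 441]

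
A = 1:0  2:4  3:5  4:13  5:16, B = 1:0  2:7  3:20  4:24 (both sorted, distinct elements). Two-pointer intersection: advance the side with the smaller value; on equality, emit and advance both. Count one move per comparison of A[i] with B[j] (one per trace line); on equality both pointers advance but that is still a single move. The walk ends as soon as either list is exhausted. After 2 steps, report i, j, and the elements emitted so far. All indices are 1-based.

i=3, j=2, emitted=[0]

i=1 j=1: 0==0 emit, i++,j++
i=2 j=2: 4<7, i++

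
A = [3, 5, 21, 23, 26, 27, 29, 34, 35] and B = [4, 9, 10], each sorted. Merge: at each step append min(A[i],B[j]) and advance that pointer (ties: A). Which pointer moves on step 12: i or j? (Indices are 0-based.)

i

[i=0,j=0] A[i]=3<=B[j]=4 take 3 → i++
[i=1,j=0] A[i]=5>B[j]=4 take 4 → j++
[i=1,j=1] A[i]=5<=B[j]=9 take 5 → i++
[i=2,j=1] A[i]=21>B[j]=9 take 9 → j++
[i=2,j=2] A[i]=21>B[j]=10 take 10 → j++
[i=2,j=3] B done, take A[i]=21 → i++
[i=3,j=3] B done, take A[i]=23 → i++
[i=4,j=3] B done, take A[i]=26 → i++
[i=5,j=3] B done, take A[i]=27 → i++
[i=6,j=3] B done, take A[i]=29 → i++
[i=7,j=3] B done, take A[i]=34 → i++
[i=8,j=3] B done, take A[i]=35 → i++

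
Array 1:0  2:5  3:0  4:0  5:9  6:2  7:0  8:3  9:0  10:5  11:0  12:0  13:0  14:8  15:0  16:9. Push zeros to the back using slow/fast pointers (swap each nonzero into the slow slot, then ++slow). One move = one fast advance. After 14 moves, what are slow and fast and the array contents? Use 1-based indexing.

slow=1 fast=1: a[fast]=0, fast++
slow=1 fast=2: a[fast]=5≠0 swap→a[1]=5, slow++,fast++
slow=2 fast=3: a[fast]=0, fast++
slow=2 fast=4: a[fast]=0, fast++
slow=2 fast=5: a[fast]=9≠0 swap→a[2]=9, slow++,fast++
slow=3 fast=6: a[fast]=2≠0 swap→a[3]=2, slow++,fast++
slow=4 fast=7: a[fast]=0, fast++
slow=4 fast=8: a[fast]=3≠0 swap→a[4]=3, slow++,fast++
slow=5 fast=9: a[fast]=0, fast++
slow=5 fast=10: a[fast]=5≠0 swap→a[5]=5, slow++,fast++
slow=6 fast=11: a[fast]=0, fast++
slow=6 fast=12: a[fast]=0, fast++
slow=6 fast=13: a[fast]=0, fast++
slow=6 fast=14: a[fast]=8≠0 swap→a[6]=8, slow++,fast++

slow=7, fast=15, a=[5, 9, 2, 3, 5, 8, 0, 0, 0, 0, 0, 0, 0, 0, 0, 9]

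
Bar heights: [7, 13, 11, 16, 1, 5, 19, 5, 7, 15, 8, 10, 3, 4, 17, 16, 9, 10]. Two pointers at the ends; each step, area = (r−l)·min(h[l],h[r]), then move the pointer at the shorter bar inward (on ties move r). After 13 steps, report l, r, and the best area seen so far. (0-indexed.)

l=0 r=17: min(7,10)*17=119 best=119 *, l++
l=1 r=17: min(13,10)*16=160 best=160 *, r--
l=1 r=16: min(13,9)*15=135 best=160, r--
l=1 r=15: min(13,16)*14=182 best=182 *, l++
l=2 r=15: min(11,16)*13=143 best=182, l++
l=3 r=15: min(16,16)*12=192 best=192 *, r--
l=3 r=14: min(16,17)*11=176 best=192, l++
l=4 r=14: min(1,17)*10=10 best=192, l++
l=5 r=14: min(5,17)*9=45 best=192, l++
l=6 r=14: min(19,17)*8=136 best=192, r--
l=6 r=13: min(19,4)*7=28 best=192, r--
l=6 r=12: min(19,3)*6=18 best=192, r--
l=6 r=11: min(19,10)*5=50 best=192, r--

l=6, r=10, best area=192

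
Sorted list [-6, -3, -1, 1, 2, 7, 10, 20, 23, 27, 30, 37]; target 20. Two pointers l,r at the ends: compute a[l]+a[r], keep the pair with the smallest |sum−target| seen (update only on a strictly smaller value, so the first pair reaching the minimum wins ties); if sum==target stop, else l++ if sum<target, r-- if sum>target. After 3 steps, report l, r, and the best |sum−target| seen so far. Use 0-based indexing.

l=0 r=11: -6+37=31 d=11 *, r--
l=0 r=10: -6+30=24 d=4 *, r--
l=0 r=9: -6+27=21 d=1 *, r--

l=0, r=8, best |Δ|=1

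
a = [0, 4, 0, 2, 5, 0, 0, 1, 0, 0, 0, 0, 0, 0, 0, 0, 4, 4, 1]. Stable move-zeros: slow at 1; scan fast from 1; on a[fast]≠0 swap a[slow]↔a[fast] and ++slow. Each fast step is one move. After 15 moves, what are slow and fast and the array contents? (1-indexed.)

slow=1 fast=1: a[fast]=0, fast++
slow=1 fast=2: a[fast]=4≠0 swap→a[1]=4, slow++,fast++
slow=2 fast=3: a[fast]=0, fast++
slow=2 fast=4: a[fast]=2≠0 swap→a[2]=2, slow++,fast++
slow=3 fast=5: a[fast]=5≠0 swap→a[3]=5, slow++,fast++
slow=4 fast=6: a[fast]=0, fast++
slow=4 fast=7: a[fast]=0, fast++
slow=4 fast=8: a[fast]=1≠0 swap→a[4]=1, slow++,fast++
slow=5 fast=9: a[fast]=0, fast++
slow=5 fast=10: a[fast]=0, fast++
slow=5 fast=11: a[fast]=0, fast++
slow=5 fast=12: a[fast]=0, fast++
slow=5 fast=13: a[fast]=0, fast++
slow=5 fast=14: a[fast]=0, fast++
slow=5 fast=15: a[fast]=0, fast++

slow=5, fast=16, a=[4, 2, 5, 1, 0, 0, 0, 0, 0, 0, 0, 0, 0, 0, 0, 0, 4, 4, 1]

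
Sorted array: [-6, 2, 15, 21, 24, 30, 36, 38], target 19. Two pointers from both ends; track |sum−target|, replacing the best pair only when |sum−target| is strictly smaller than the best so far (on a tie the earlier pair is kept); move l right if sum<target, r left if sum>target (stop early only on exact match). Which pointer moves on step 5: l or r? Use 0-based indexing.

l=0 r=7: -6+38=32 d=13 *, r--
l=0 r=6: -6+36=30 d=11 *, r--
l=0 r=5: -6+30=24 d=5 *, r--
l=0 r=4: -6+24=18 d=1 *, l++
l=1 r=4: 2+24=26 d=7, r--

r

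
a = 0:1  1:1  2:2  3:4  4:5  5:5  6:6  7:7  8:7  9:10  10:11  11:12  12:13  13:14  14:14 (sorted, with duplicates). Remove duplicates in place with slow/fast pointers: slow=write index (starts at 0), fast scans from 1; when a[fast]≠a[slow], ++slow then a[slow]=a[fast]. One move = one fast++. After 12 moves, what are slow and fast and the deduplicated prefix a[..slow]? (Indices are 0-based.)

slow=9, fast=13, prefix=[1, 2, 4, 5, 6, 7, 10, 11, 12, 13]

(s=0,f=1) a[fast]=1=a[slow] dup → fast++
(s=0,f=2) a[fast]=2≠a[slow]=1 write a[1]=2 → slow++,fast++
(s=1,f=3) a[fast]=4≠a[slow]=2 write a[2]=4 → slow++,fast++
(s=2,f=4) a[fast]=5≠a[slow]=4 write a[3]=5 → slow++,fast++
(s=3,f=5) a[fast]=5=a[slow] dup → fast++
(s=3,f=6) a[fast]=6≠a[slow]=5 write a[4]=6 → slow++,fast++
(s=4,f=7) a[fast]=7≠a[slow]=6 write a[5]=7 → slow++,fast++
(s=5,f=8) a[fast]=7=a[slow] dup → fast++
(s=5,f=9) a[fast]=10≠a[slow]=7 write a[6]=10 → slow++,fast++
(s=6,f=10) a[fast]=11≠a[slow]=10 write a[7]=11 → slow++,fast++
(s=7,f=11) a[fast]=12≠a[slow]=11 write a[8]=12 → slow++,fast++
(s=8,f=12) a[fast]=13≠a[slow]=12 write a[9]=13 → slow++,fast++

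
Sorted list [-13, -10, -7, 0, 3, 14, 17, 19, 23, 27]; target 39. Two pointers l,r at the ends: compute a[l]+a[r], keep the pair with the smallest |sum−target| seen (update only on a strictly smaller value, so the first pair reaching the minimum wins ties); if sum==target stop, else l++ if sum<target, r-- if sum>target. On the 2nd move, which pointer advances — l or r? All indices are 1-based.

l

l=1 r=10: -13+27=14 d=25 *, l++
l=2 r=10: -10+27=17 d=22 *, l++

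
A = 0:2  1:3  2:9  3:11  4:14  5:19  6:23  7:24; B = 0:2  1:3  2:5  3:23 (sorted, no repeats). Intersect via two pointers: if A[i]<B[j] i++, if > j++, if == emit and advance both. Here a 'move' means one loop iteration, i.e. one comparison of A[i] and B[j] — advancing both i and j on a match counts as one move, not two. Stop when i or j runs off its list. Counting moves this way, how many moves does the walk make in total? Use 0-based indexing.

8 moves

[i=0,j=0] 2==2 emit → i++,j++
[i=1,j=1] 3==3 emit → i++,j++
[i=2,j=2] 9>5 → j++
[i=2,j=3] 9<23 → i++
[i=3,j=3] 11<23 → i++
[i=4,j=3] 14<23 → i++
[i=5,j=3] 19<23 → i++
[i=6,j=3] 23==23 emit → i++,j++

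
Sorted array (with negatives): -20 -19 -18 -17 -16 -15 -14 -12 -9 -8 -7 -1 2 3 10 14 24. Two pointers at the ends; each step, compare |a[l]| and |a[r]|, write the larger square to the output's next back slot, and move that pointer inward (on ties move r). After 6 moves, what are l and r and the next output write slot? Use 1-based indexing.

[1,17] |-20|<=|24| out[17]=576 → r--
[1,16] |-20|>|14| out[16]=400 → l++
[2,16] |-19|>|14| out[15]=361 → l++
[3,16] |-18|>|14| out[14]=324 → l++
[4,16] |-17|>|14| out[13]=289 → l++
[5,16] |-16|>|14| out[12]=256 → l++

l=6, r=16, next write slot=11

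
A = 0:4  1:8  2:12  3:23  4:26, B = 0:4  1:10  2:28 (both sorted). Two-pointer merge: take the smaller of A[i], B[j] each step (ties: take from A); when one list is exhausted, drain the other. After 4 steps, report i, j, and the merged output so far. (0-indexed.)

i=2, j=2, merged so far=[4, 4, 8, 10]

i=0 j=0: A[i]=4<=B[j]=4 take 4, i++
i=1 j=0: A[i]=8>B[j]=4 take 4, j++
i=1 j=1: A[i]=8<=B[j]=10 take 8, i++
i=2 j=1: A[i]=12>B[j]=10 take 10, j++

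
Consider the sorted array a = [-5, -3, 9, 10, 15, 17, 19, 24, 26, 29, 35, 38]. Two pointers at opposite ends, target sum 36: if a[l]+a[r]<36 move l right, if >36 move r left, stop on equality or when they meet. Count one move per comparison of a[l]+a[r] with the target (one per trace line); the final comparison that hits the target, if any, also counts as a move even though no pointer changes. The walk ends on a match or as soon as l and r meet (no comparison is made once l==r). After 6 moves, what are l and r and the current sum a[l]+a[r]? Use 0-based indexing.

l=3, r=8, sum=36

l=0 r=11: -5+38=33 <36, l++
l=1 r=11: -3+38=35 <36, l++
l=2 r=11: 9+38=47 >36, r--
l=2 r=10: 9+35=44 >36, r--
l=2 r=9: 9+29=38 >36, r--
l=2 r=8: 9+26=35 <36, l++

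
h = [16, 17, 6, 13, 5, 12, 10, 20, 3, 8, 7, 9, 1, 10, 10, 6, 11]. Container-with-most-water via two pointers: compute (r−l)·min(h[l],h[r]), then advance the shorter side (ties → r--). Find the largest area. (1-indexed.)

max area = 176

l=1 r=17: min(16,11)*16=176 best=176 *, r--
l=1 r=16: min(16,6)*15=90 best=176, r--
l=1 r=15: min(16,10)*14=140 best=176, r--
l=1 r=14: min(16,10)*13=130 best=176, r--
l=1 r=13: min(16,1)*12=12 best=176, r--
l=1 r=12: min(16,9)*11=99 best=176, r--
l=1 r=11: min(16,7)*10=70 best=176, r--
l=1 r=10: min(16,8)*9=72 best=176, r--
l=1 r=9: min(16,3)*8=24 best=176, r--
l=1 r=8: min(16,20)*7=112 best=176, l++
l=2 r=8: min(17,20)*6=102 best=176, l++
l=3 r=8: min(6,20)*5=30 best=176, l++
l=4 r=8: min(13,20)*4=52 best=176, l++
l=5 r=8: min(5,20)*3=15 best=176, l++
l=6 r=8: min(12,20)*2=24 best=176, l++
l=7 r=8: min(10,20)*1=10 best=176, l++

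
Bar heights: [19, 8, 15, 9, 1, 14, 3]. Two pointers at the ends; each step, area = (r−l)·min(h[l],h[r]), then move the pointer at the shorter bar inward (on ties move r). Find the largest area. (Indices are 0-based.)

max area = 70

[0,6] min(19,3)*6=18 best=18 * → r--
[0,5] min(19,14)*5=70 best=70 * → r--
[0,4] min(19,1)*4=4 best=70 → r--
[0,3] min(19,9)*3=27 best=70 → r--
[0,2] min(19,15)*2=30 best=70 → r--
[0,1] min(19,8)*1=8 best=70 → r--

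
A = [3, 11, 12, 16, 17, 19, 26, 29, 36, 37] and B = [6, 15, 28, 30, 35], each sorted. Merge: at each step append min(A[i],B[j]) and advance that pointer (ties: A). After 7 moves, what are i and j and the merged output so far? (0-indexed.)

[i=0,j=0] A[i]=3<=B[j]=6 take 3 → i++
[i=1,j=0] A[i]=11>B[j]=6 take 6 → j++
[i=1,j=1] A[i]=11<=B[j]=15 take 11 → i++
[i=2,j=1] A[i]=12<=B[j]=15 take 12 → i++
[i=3,j=1] A[i]=16>B[j]=15 take 15 → j++
[i=3,j=2] A[i]=16<=B[j]=28 take 16 → i++
[i=4,j=2] A[i]=17<=B[j]=28 take 17 → i++

i=5, j=2, merged so far=[3, 6, 11, 12, 15, 16, 17]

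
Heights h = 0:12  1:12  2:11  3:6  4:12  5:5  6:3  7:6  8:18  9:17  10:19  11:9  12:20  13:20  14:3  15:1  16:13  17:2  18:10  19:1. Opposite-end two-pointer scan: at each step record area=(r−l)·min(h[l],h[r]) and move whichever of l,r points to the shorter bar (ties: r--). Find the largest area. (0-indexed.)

max area = 192

l=0 r=19: min(12,1)*19=19 best=19 *, r--
l=0 r=18: min(12,10)*18=180 best=180 *, r--
l=0 r=17: min(12,2)*17=34 best=180, r--
l=0 r=16: min(12,13)*16=192 best=192 *, l++
l=1 r=16: min(12,13)*15=180 best=192, l++
l=2 r=16: min(11,13)*14=154 best=192, l++
l=3 r=16: min(6,13)*13=78 best=192, l++
l=4 r=16: min(12,13)*12=144 best=192, l++
l=5 r=16: min(5,13)*11=55 best=192, l++
l=6 r=16: min(3,13)*10=30 best=192, l++
l=7 r=16: min(6,13)*9=54 best=192, l++
l=8 r=16: min(18,13)*8=104 best=192, r--
l=8 r=15: min(18,1)*7=7 best=192, r--
l=8 r=14: min(18,3)*6=18 best=192, r--
l=8 r=13: min(18,20)*5=90 best=192, l++
l=9 r=13: min(17,20)*4=68 best=192, l++
l=10 r=13: min(19,20)*3=57 best=192, l++
l=11 r=13: min(9,20)*2=18 best=192, l++
l=12 r=13: min(20,20)*1=20 best=192, r--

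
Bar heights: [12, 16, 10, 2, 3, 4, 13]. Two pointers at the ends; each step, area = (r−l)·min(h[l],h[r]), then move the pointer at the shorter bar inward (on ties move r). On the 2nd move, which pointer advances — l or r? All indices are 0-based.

l=0 r=6: min(12,13)*6=72 best=72 *, l++
l=1 r=6: min(16,13)*5=65 best=72, r--

r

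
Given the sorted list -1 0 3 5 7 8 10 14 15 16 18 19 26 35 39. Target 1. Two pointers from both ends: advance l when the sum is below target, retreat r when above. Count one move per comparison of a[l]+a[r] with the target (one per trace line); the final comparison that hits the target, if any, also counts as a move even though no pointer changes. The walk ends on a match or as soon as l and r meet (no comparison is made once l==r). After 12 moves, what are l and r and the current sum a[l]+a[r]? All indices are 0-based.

l=0 r=14: -1+39=38 >1, r--
l=0 r=13: -1+35=34 >1, r--
l=0 r=12: -1+26=25 >1, r--
l=0 r=11: -1+19=18 >1, r--
l=0 r=10: -1+18=17 >1, r--
l=0 r=9: -1+16=15 >1, r--
l=0 r=8: -1+15=14 >1, r--
l=0 r=7: -1+14=13 >1, r--
l=0 r=6: -1+10=9 >1, r--
l=0 r=5: -1+8=7 >1, r--
l=0 r=4: -1+7=6 >1, r--
l=0 r=3: -1+5=4 >1, r--

l=0, r=2, sum=2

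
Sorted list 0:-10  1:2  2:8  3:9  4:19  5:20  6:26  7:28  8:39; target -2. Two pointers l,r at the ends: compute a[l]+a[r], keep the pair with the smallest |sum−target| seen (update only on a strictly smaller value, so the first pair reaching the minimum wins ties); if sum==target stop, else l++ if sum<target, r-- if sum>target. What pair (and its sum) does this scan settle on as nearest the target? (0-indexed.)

[0,8] -10+39=29 d=31 * → r--
[0,7] -10+28=18 d=20 * → r--
[0,6] -10+26=16 d=18 * → r--
[0,5] -10+20=10 d=12 * → r--
[0,4] -10+19=9 d=11 * → r--
[0,3] -10+9=-1 d=1 * → r--
[0,2] -10+8=-2 d=0 * → stop

pair (-10, 8) with sum -2 (|Δ|=0)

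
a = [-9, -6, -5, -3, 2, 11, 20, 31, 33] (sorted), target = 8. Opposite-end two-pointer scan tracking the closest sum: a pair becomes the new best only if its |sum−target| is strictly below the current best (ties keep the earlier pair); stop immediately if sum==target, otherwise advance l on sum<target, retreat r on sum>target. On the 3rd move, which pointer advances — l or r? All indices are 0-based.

l=0 r=8: -9+33=24 d=16 *, r--
l=0 r=7: -9+31=22 d=14 *, r--
l=0 r=6: -9+20=11 d=3 *, r--

r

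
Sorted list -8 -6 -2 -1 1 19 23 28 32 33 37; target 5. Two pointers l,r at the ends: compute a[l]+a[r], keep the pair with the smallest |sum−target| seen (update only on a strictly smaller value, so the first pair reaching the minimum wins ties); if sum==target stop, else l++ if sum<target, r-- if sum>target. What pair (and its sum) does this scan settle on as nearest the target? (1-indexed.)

pair (-1, 1) with sum 0 (|Δ|=5)

l=1 r=11: -8+37=29 d=24 *, r--
l=1 r=10: -8+33=25 d=20 *, r--
l=1 r=9: -8+32=24 d=19 *, r--
l=1 r=8: -8+28=20 d=15 *, r--
l=1 r=7: -8+23=15 d=10 *, r--
l=1 r=6: -8+19=11 d=6 *, r--
l=1 r=5: -8+1=-7 d=12, l++
l=2 r=5: -6+1=-5 d=10, l++
l=3 r=5: -2+1=-1 d=6, l++
l=4 r=5: -1+1=0 d=5 *, l++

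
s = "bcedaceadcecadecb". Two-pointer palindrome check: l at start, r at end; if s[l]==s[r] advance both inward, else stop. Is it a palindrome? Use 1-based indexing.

not a palindrome (mismatch at 8,10)

[1,17] 'b'=='b' → l++,r--
[2,16] 'c'=='c' → l++,r--
[3,15] 'e'=='e' → l++,r--
[4,14] 'd'=='d' → l++,r--
[5,13] 'a'=='a' → l++,r--
[6,12] 'c'=='c' → l++,r--
[7,11] 'e'=='e' → l++,r--
[8,10] 'a'!='c' → stop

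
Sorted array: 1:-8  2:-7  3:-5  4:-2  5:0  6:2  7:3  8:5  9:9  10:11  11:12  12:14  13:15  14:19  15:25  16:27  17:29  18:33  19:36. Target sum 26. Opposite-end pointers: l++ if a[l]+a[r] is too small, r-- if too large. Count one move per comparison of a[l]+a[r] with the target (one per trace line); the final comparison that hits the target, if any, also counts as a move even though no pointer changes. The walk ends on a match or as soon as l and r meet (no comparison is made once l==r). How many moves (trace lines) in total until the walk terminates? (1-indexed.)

[1,19] -8+36=28 >26 → r--
[1,18] -8+33=25 <26 → l++
[2,18] -7+33=26 → found

3 moves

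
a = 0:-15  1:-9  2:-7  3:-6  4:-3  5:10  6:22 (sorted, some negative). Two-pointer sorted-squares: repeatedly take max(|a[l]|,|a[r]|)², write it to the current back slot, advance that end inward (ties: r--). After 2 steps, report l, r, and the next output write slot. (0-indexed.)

[0,6] |-15|<=|22| out[6]=484 → r--
[0,5] |-15|>|10| out[5]=225 → l++

l=1, r=5, next write slot=4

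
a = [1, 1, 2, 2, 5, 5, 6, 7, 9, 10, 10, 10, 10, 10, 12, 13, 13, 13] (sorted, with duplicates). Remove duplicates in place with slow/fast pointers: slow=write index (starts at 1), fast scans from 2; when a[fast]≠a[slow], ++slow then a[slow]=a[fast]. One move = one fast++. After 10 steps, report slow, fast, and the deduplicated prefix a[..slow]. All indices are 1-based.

slow=7, fast=12, prefix=[1, 2, 5, 6, 7, 9, 10]

slow=1 fast=2: a[fast]=1=a[slow] dup, fast++
slow=1 fast=3: a[fast]=2≠a[slow]=1 write a[2]=2, slow++,fast++
slow=2 fast=4: a[fast]=2=a[slow] dup, fast++
slow=2 fast=5: a[fast]=5≠a[slow]=2 write a[3]=5, slow++,fast++
slow=3 fast=6: a[fast]=5=a[slow] dup, fast++
slow=3 fast=7: a[fast]=6≠a[slow]=5 write a[4]=6, slow++,fast++
slow=4 fast=8: a[fast]=7≠a[slow]=6 write a[5]=7, slow++,fast++
slow=5 fast=9: a[fast]=9≠a[slow]=7 write a[6]=9, slow++,fast++
slow=6 fast=10: a[fast]=10≠a[slow]=9 write a[7]=10, slow++,fast++
slow=7 fast=11: a[fast]=10=a[slow] dup, fast++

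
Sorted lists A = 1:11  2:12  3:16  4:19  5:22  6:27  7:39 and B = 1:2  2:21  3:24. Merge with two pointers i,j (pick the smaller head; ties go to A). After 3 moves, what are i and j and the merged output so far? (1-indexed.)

i=3, j=2, merged so far=[2, 11, 12]

[i=1,j=1] A[i]=11>B[j]=2 take 2 → j++
[i=1,j=2] A[i]=11<=B[j]=21 take 11 → i++
[i=2,j=2] A[i]=12<=B[j]=21 take 12 → i++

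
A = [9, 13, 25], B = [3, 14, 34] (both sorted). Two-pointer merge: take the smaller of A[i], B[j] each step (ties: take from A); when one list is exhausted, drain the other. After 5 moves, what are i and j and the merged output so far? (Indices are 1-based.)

i=1 j=1: A[i]=9>B[j]=3 take 3, j++
i=1 j=2: A[i]=9<=B[j]=14 take 9, i++
i=2 j=2: A[i]=13<=B[j]=14 take 13, i++
i=3 j=2: A[i]=25>B[j]=14 take 14, j++
i=3 j=3: A[i]=25<=B[j]=34 take 25, i++

i=4, j=3, merged so far=[3, 9, 13, 14, 25]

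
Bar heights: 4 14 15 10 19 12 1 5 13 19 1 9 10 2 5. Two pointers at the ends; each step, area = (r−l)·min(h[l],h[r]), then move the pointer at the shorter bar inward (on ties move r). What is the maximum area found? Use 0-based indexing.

max area = 112

[0,14] min(4,5)*14=56 best=56 * → l++
[1,14] min(14,5)*13=65 best=65 * → r--
[1,13] min(14,2)*12=24 best=65 → r--
[1,12] min(14,10)*11=110 best=110 * → r--
[1,11] min(14,9)*10=90 best=110 → r--
[1,10] min(14,1)*9=9 best=110 → r--
[1,9] min(14,19)*8=112 best=112 * → l++
[2,9] min(15,19)*7=105 best=112 → l++
[3,9] min(10,19)*6=60 best=112 → l++
[4,9] min(19,19)*5=95 best=112 → r--
[4,8] min(19,13)*4=52 best=112 → r--
[4,7] min(19,5)*3=15 best=112 → r--
[4,6] min(19,1)*2=2 best=112 → r--
[4,5] min(19,12)*1=12 best=112 → r--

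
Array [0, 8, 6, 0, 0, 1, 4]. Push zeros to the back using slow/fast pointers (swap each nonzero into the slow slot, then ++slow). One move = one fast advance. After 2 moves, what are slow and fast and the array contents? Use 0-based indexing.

slow=1, fast=2, a=[8, 0, 6, 0, 0, 1, 4]

slow=0 fast=0: a[fast]=0, fast++
slow=0 fast=1: a[fast]=8≠0 swap→a[0]=8, slow++,fast++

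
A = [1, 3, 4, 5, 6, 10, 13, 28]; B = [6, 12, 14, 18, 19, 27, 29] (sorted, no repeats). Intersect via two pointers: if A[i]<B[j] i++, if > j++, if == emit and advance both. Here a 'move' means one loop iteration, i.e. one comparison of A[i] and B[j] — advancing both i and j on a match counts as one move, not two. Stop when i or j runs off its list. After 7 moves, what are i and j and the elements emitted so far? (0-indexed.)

[i=0,j=0] 1<6 → i++
[i=1,j=0] 3<6 → i++
[i=2,j=0] 4<6 → i++
[i=3,j=0] 5<6 → i++
[i=4,j=0] 6==6 emit → i++,j++
[i=5,j=1] 10<12 → i++
[i=6,j=1] 13>12 → j++

i=6, j=2, emitted=[6]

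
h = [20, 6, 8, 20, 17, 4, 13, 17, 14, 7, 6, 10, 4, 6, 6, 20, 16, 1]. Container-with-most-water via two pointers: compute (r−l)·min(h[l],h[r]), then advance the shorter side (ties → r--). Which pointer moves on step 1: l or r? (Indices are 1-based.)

l=1 r=18: min(20,1)*17=17 best=17 *, r--

r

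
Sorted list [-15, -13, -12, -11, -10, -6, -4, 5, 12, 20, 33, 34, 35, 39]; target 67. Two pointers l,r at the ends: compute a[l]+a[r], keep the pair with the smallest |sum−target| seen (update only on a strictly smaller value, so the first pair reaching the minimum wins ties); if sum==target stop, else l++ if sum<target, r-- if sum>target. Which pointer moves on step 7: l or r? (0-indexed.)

[0,13] -15+39=24 d=43 * → l++
[1,13] -13+39=26 d=41 * → l++
[2,13] -12+39=27 d=40 * → l++
[3,13] -11+39=28 d=39 * → l++
[4,13] -10+39=29 d=38 * → l++
[5,13] -6+39=33 d=34 * → l++
[6,13] -4+39=35 d=32 * → l++

l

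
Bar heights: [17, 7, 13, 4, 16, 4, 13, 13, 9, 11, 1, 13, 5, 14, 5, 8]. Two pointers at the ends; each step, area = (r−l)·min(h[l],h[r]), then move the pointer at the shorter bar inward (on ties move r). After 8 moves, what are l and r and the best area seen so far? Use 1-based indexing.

[1,16] min(17,8)*15=120 best=120 * → r--
[1,15] min(17,5)*14=70 best=120 → r--
[1,14] min(17,14)*13=182 best=182 * → r--
[1,13] min(17,5)*12=60 best=182 → r--
[1,12] min(17,13)*11=143 best=182 → r--
[1,11] min(17,1)*10=10 best=182 → r--
[1,10] min(17,11)*9=99 best=182 → r--
[1,9] min(17,9)*8=72 best=182 → r--

l=1, r=8, best area=182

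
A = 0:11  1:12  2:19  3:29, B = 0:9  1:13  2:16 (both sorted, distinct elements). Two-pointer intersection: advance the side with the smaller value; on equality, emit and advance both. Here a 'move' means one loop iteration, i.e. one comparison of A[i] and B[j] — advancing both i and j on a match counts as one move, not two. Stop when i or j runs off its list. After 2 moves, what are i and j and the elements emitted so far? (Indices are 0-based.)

i=1, j=1, emitted=[]

[i=0,j=0] 11>9 → j++
[i=0,j=1] 11<13 → i++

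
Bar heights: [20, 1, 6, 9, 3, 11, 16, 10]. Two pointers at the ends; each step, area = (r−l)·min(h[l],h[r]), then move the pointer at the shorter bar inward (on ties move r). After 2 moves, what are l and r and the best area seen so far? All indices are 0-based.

[0,7] min(20,10)*7=70 best=70 * → r--
[0,6] min(20,16)*6=96 best=96 * → r--

l=0, r=5, best area=96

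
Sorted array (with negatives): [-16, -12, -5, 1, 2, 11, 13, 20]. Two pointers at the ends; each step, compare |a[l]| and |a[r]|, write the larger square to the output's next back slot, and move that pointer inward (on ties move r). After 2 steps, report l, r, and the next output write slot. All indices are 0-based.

l=1, r=6, next write slot=5

[0,7] |-16|<=|20| out[7]=400 → r--
[0,6] |-16|>|13| out[6]=256 → l++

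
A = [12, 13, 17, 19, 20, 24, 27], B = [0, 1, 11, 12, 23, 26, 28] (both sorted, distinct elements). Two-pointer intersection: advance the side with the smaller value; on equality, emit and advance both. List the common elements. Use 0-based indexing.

intersection = [12]

[i=0,j=0] 12>0 → j++
[i=0,j=1] 12>1 → j++
[i=0,j=2] 12>11 → j++
[i=0,j=3] 12==12 emit → i++,j++
[i=1,j=4] 13<23 → i++
[i=2,j=4] 17<23 → i++
[i=3,j=4] 19<23 → i++
[i=4,j=4] 20<23 → i++
[i=5,j=4] 24>23 → j++
[i=5,j=5] 24<26 → i++
[i=6,j=5] 27>26 → j++
[i=6,j=6] 27<28 → i++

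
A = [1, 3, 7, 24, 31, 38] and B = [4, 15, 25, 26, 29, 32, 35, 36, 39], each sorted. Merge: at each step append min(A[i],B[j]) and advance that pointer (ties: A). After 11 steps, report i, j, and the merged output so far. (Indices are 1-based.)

i=1 j=1: A[i]=1<=B[j]=4 take 1, i++
i=2 j=1: A[i]=3<=B[j]=4 take 3, i++
i=3 j=1: A[i]=7>B[j]=4 take 4, j++
i=3 j=2: A[i]=7<=B[j]=15 take 7, i++
i=4 j=2: A[i]=24>B[j]=15 take 15, j++
i=4 j=3: A[i]=24<=B[j]=25 take 24, i++
i=5 j=3: A[i]=31>B[j]=25 take 25, j++
i=5 j=4: A[i]=31>B[j]=26 take 26, j++
i=5 j=5: A[i]=31>B[j]=29 take 29, j++
i=5 j=6: A[i]=31<=B[j]=32 take 31, i++
i=6 j=6: A[i]=38>B[j]=32 take 32, j++

i=6, j=7, merged so far=[1, 3, 4, 7, 15, 24, 25, 26, 29, 31, 32]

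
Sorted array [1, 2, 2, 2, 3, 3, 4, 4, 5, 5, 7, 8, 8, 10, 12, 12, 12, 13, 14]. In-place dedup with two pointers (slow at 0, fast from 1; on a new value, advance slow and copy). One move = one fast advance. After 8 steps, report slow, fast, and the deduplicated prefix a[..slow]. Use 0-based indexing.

slow=4, fast=9, prefix=[1, 2, 3, 4, 5]

slow=0 fast=1: a[fast]=2≠a[slow]=1 write a[1]=2, slow++,fast++
slow=1 fast=2: a[fast]=2=a[slow] dup, fast++
slow=1 fast=3: a[fast]=2=a[slow] dup, fast++
slow=1 fast=4: a[fast]=3≠a[slow]=2 write a[2]=3, slow++,fast++
slow=2 fast=5: a[fast]=3=a[slow] dup, fast++
slow=2 fast=6: a[fast]=4≠a[slow]=3 write a[3]=4, slow++,fast++
slow=3 fast=7: a[fast]=4=a[slow] dup, fast++
slow=3 fast=8: a[fast]=5≠a[slow]=4 write a[4]=5, slow++,fast++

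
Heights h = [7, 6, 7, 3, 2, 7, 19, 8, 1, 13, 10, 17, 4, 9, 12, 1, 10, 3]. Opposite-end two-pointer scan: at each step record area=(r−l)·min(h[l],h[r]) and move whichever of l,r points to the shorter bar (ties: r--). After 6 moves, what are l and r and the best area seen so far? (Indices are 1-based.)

l=6, r=17, best area=112

[1,18] min(7,3)*17=51 best=51 * → r--
[1,17] min(7,10)*16=112 best=112 * → l++
[2,17] min(6,10)*15=90 best=112 → l++
[3,17] min(7,10)*14=98 best=112 → l++
[4,17] min(3,10)*13=39 best=112 → l++
[5,17] min(2,10)*12=24 best=112 → l++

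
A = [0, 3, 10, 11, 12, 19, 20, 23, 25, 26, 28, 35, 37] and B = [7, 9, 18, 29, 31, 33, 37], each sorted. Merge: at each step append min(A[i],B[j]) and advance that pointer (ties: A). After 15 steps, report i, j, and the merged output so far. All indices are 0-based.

i=11, j=4, merged so far=[0, 3, 7, 9, 10, 11, 12, 18, 19, 20, 23, 25, 26, 28, 29]

i=0 j=0: A[i]=0<=B[j]=7 take 0, i++
i=1 j=0: A[i]=3<=B[j]=7 take 3, i++
i=2 j=0: A[i]=10>B[j]=7 take 7, j++
i=2 j=1: A[i]=10>B[j]=9 take 9, j++
i=2 j=2: A[i]=10<=B[j]=18 take 10, i++
i=3 j=2: A[i]=11<=B[j]=18 take 11, i++
i=4 j=2: A[i]=12<=B[j]=18 take 12, i++
i=5 j=2: A[i]=19>B[j]=18 take 18, j++
i=5 j=3: A[i]=19<=B[j]=29 take 19, i++
i=6 j=3: A[i]=20<=B[j]=29 take 20, i++
i=7 j=3: A[i]=23<=B[j]=29 take 23, i++
i=8 j=3: A[i]=25<=B[j]=29 take 25, i++
i=9 j=3: A[i]=26<=B[j]=29 take 26, i++
i=10 j=3: A[i]=28<=B[j]=29 take 28, i++
i=11 j=3: A[i]=35>B[j]=29 take 29, j++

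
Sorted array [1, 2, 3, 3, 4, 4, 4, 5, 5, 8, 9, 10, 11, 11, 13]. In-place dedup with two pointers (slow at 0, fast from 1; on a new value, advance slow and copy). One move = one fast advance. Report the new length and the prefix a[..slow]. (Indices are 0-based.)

length 10; prefix = [1, 2, 3, 4, 5, 8, 9, 10, 11, 13]

(s=0,f=1) a[fast]=2≠a[slow]=1 write a[1]=2 → slow++,fast++
(s=1,f=2) a[fast]=3≠a[slow]=2 write a[2]=3 → slow++,fast++
(s=2,f=3) a[fast]=3=a[slow] dup → fast++
(s=2,f=4) a[fast]=4≠a[slow]=3 write a[3]=4 → slow++,fast++
(s=3,f=5) a[fast]=4=a[slow] dup → fast++
(s=3,f=6) a[fast]=4=a[slow] dup → fast++
(s=3,f=7) a[fast]=5≠a[slow]=4 write a[4]=5 → slow++,fast++
(s=4,f=8) a[fast]=5=a[slow] dup → fast++
(s=4,f=9) a[fast]=8≠a[slow]=5 write a[5]=8 → slow++,fast++
(s=5,f=10) a[fast]=9≠a[slow]=8 write a[6]=9 → slow++,fast++
(s=6,f=11) a[fast]=10≠a[slow]=9 write a[7]=10 → slow++,fast++
(s=7,f=12) a[fast]=11≠a[slow]=10 write a[8]=11 → slow++,fast++
(s=8,f=13) a[fast]=11=a[slow] dup → fast++
(s=8,f=14) a[fast]=13≠a[slow]=11 write a[9]=13 → slow++,fast++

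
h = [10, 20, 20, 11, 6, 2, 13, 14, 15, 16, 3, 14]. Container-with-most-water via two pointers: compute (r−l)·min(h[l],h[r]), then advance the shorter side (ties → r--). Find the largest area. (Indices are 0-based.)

[0,11] min(10,14)*11=110 best=110 * → l++
[1,11] min(20,14)*10=140 best=140 * → r--
[1,10] min(20,3)*9=27 best=140 → r--
[1,9] min(20,16)*8=128 best=140 → r--
[1,8] min(20,15)*7=105 best=140 → r--
[1,7] min(20,14)*6=84 best=140 → r--
[1,6] min(20,13)*5=65 best=140 → r--
[1,5] min(20,2)*4=8 best=140 → r--
[1,4] min(20,6)*3=18 best=140 → r--
[1,3] min(20,11)*2=22 best=140 → r--
[1,2] min(20,20)*1=20 best=140 → r--

max area = 140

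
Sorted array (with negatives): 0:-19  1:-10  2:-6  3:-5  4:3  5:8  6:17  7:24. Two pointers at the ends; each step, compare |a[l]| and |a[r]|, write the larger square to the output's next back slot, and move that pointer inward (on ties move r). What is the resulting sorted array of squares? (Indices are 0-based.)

l=0 r=7: |-19|<=|24| out[7]=576, r--
l=0 r=6: |-19|>|17| out[6]=361, l++
l=1 r=6: |-10|<=|17| out[5]=289, r--
l=1 r=5: |-10|>|8| out[4]=100, l++
l=2 r=5: |-6|<=|8| out[3]=64, r--
l=2 r=4: |-6|>|3| out[2]=36, l++
l=3 r=4: |-5|>|3| out[1]=25, l++
l=4 r=4: |3|<=|3| out[0]=9, r--

[9, 25, 36, 64, 100, 289, 361, 576]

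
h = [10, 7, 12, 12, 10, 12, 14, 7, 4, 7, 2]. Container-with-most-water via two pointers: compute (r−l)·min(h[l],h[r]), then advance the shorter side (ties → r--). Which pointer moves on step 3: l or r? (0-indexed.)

r

[0,10] min(10,2)*10=20 best=20 * → r--
[0,9] min(10,7)*9=63 best=63 * → r--
[0,8] min(10,4)*8=32 best=63 → r--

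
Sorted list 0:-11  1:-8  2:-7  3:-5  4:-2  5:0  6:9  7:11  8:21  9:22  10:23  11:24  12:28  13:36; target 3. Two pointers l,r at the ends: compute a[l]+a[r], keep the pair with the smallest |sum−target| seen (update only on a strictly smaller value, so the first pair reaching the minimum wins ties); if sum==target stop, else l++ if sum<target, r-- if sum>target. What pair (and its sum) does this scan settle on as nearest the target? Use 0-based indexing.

[0,13] -11+36=25 d=22 * → r--
[0,12] -11+28=17 d=14 * → r--
[0,11] -11+24=13 d=10 * → r--
[0,10] -11+23=12 d=9 * → r--
[0,9] -11+22=11 d=8 * → r--
[0,8] -11+21=10 d=7 * → r--
[0,7] -11+11=0 d=3 * → l++
[1,7] -8+11=3 d=0 * → stop

pair (-8, 11) with sum 3 (|Δ|=0)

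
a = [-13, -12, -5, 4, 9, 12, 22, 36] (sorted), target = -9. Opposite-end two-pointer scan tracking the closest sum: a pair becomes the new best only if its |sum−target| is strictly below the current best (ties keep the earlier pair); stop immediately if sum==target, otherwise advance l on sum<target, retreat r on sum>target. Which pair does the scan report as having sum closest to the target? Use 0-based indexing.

[0,7] -13+36=23 d=32 * → r--
[0,6] -13+22=9 d=18 * → r--
[0,5] -13+12=-1 d=8 * → r--
[0,4] -13+9=-4 d=5 * → r--
[0,3] -13+4=-9 d=0 * → stop

pair (-13, 4) with sum -9 (|Δ|=0)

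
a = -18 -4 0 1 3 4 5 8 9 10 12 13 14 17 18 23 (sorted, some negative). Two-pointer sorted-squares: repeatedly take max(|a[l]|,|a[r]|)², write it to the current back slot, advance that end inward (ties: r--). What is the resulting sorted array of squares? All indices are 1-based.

l=1 r=16: |-18|<=|23| out[16]=529, r--
l=1 r=15: |-18|<=|18| out[15]=324, r--
l=1 r=14: |-18|>|17| out[14]=324, l++
l=2 r=14: |-4|<=|17| out[13]=289, r--
l=2 r=13: |-4|<=|14| out[12]=196, r--
l=2 r=12: |-4|<=|13| out[11]=169, r--
l=2 r=11: |-4|<=|12| out[10]=144, r--
l=2 r=10: |-4|<=|10| out[9]=100, r--
l=2 r=9: |-4|<=|9| out[8]=81, r--
l=2 r=8: |-4|<=|8| out[7]=64, r--
l=2 r=7: |-4|<=|5| out[6]=25, r--
l=2 r=6: |-4|<=|4| out[5]=16, r--
l=2 r=5: |-4|>|3| out[4]=16, l++
l=3 r=5: |0|<=|3| out[3]=9, r--
l=3 r=4: |0|<=|1| out[2]=1, r--
l=3 r=3: |0|<=|0| out[1]=0, r--

[0, 1, 9, 16, 16, 25, 64, 81, 100, 144, 169, 196, 289, 324, 324, 529]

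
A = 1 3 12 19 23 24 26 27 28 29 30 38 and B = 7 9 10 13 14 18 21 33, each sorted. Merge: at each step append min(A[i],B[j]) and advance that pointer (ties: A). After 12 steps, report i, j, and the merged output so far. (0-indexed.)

i=0 j=0: A[i]=1<=B[j]=7 take 1, i++
i=1 j=0: A[i]=3<=B[j]=7 take 3, i++
i=2 j=0: A[i]=12>B[j]=7 take 7, j++
i=2 j=1: A[i]=12>B[j]=9 take 9, j++
i=2 j=2: A[i]=12>B[j]=10 take 10, j++
i=2 j=3: A[i]=12<=B[j]=13 take 12, i++
i=3 j=3: A[i]=19>B[j]=13 take 13, j++
i=3 j=4: A[i]=19>B[j]=14 take 14, j++
i=3 j=5: A[i]=19>B[j]=18 take 18, j++
i=3 j=6: A[i]=19<=B[j]=21 take 19, i++
i=4 j=6: A[i]=23>B[j]=21 take 21, j++
i=4 j=7: A[i]=23<=B[j]=33 take 23, i++

i=5, j=7, merged so far=[1, 3, 7, 9, 10, 12, 13, 14, 18, 19, 21, 23]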